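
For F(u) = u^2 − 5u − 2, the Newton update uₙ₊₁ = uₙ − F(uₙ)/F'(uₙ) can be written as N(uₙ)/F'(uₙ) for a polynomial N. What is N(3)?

11

F'(u) = 2u − 5.
N(u) = u·F'(u) − F(u) = u·(2u − 5) − (u^2 − 5u − 2) = u^2 + 2.
N(3) = 11.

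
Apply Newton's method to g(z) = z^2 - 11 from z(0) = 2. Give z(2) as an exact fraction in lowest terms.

g'(z) = 2z.
g(2) = -7, g'(2) = 4, so z(1) = 2 - (-7)/4 = 15/4.
g(15/4) = 49/16, g'(15/4) = 15/2, so z(2) = (15/4) - (49/16)/(15/2) = 401/120.

401/120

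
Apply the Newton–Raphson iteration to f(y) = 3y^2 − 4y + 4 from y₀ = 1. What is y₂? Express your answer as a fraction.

13/28

f'(y) = 6y − 4.
f(1) = 3, f'(1) = 2, so y₁ = 1 − 3/2 = −1/2.
f(−1/2) = 27/4, f'(−1/2) = −7, so y₂ = (−1/2) − (27/4)/(−7) = 13/28.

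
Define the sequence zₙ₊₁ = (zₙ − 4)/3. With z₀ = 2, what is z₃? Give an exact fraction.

−50/27

z₁ = (2 − 4)/3 = −2/3.
z₂ = ((−2/3) − 4)/3 = −14/9.
z₃ = ((−14/9) − 4)/3 = −50/27.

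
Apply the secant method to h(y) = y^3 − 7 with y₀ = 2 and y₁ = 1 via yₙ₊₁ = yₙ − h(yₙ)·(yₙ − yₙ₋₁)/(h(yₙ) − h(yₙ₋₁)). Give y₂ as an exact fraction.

13/7

h(2) = 1, h(1) = −6. y₂ = 1 − (−6)·(1 − 2)/((−6) − 1) = 13/7.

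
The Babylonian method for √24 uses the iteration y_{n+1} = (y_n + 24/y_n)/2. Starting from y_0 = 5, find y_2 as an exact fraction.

y_1 = (5 + 24/5)/2 = 49/10.
y_2 = (49/10 + 24/(49/10))/2 = 4801/980.

4801/980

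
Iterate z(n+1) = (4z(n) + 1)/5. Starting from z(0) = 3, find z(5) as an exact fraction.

5173/3125

z(1) = (4·3 + 1)/5 = 13/5.
z(2) = (4·(13/5) + 1)/5 = 57/25.
z(3) = (4·(57/25) + 1)/5 = 253/125.
z(4) = (4·(253/125) + 1)/5 = 1137/625.
z(5) = (4·(1137/625) + 1)/5 = 5173/3125.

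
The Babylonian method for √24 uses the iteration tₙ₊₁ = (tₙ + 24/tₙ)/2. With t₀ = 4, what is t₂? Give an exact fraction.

49/10

t₁ = (4 + 24/4)/2 = 5.
t₂ = (5 + 24/5)/2 = 49/10.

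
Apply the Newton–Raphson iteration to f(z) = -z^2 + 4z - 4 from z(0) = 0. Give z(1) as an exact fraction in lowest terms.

f'(z) = -2z + 4.
f(0) = -4, f'(0) = 4, so z(1) = 0 - (-4)/4 = 1.

1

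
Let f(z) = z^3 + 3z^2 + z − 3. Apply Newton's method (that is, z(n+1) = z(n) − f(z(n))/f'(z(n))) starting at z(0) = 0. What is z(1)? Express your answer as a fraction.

3

f'(z) = 3z^2 + 6z + 1.
f(0) = −3, f'(0) = 1, so z(1) = 0 − (−3)/1 = 3.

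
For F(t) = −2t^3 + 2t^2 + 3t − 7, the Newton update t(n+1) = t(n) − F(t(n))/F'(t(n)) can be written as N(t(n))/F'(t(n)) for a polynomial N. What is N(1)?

5

F'(t) = −6t^2 + 4t + 3.
N(t) = t·F'(t) − F(t) = t·(−6t^2 + 4t + 3) − (−2t^3 + 2t^2 + 3t − 7) = −4t^3 + 2t^2 + 7.
N(1) = 5.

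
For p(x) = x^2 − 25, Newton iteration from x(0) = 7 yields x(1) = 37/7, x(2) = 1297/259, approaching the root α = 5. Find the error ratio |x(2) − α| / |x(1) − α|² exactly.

x(1) − α = 37/7 − 5 = 2/7, so |x(1) − α| = 2/7.
x(2) − α = 1297/259 − 5 = 2/259, so |x(2) − α| = 2/259.
|x(1) − α|² = 4/49.
Ratio = (2/259) / (4/49) = 7/74.

7/74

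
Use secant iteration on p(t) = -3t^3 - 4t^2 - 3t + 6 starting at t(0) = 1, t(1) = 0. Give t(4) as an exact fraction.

8175/10952

p(1) = -4, p(0) = 6. t(2) = 0 - 6·(0 - 1)/(6 - (-4)) = 3/5.
p(0) = 6, p(3/5) = 264/125. t(3) = (3/5) - (264/125)·((3/5) - 0)/((264/125) - 6) = 25/27.
p(3/5) = 264/125, p(25/27) = -16984/6561. t(4) = (25/27) - (-16984/6561)·((25/27) - (3/5))/((-16984/6561) - (264/125)) = 8175/10952.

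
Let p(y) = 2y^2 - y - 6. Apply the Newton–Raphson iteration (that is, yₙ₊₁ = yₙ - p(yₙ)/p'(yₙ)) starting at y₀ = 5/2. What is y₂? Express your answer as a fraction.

p'(y) = 4y - 1.
p(5/2) = 4, p'(5/2) = 9, so y₁ = (5/2) - 4/9 = 37/18.
p(37/18) = 32/81, p'(37/18) = 65/9, so y₂ = (37/18) - (32/81)/(65/9) = 2341/1170.

2341/1170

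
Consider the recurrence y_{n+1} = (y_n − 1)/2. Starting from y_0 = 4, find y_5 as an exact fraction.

−27/32

y_1 = (4 − 1)/2 = 3/2.
y_2 = ((3/2) − 1)/2 = 1/4.
y_3 = ((1/4) − 1)/2 = −3/8.
y_4 = ((−3/8) − 1)/2 = −11/16.
y_5 = ((−11/16) − 1)/2 = −27/32.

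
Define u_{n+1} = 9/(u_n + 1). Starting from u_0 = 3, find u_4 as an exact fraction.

441/166

u_1 = 9/(3 + 1) = 9/4.
u_2 = 9/(9/4 + 1) = 36/13.
u_3 = 9/(36/13 + 1) = 117/49.
u_4 = 9/(117/49 + 1) = 441/166.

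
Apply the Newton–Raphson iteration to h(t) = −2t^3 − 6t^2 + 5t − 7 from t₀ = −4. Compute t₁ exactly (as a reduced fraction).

h'(t) = −6t^2 − 12t + 5.
h(−4) = 5, h'(−4) = −43, so t₁ = (−4) − 5/(−43) = −167/43.

−167/43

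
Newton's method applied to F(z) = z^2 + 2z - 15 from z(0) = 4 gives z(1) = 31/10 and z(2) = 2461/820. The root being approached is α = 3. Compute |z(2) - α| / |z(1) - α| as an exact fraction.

1/82

z(1) - α = 31/10 - 3 = 1/10, so |z(1) - α| = 1/10.
z(2) - α = 2461/820 - 3 = 1/820, so |z(2) - α| = 1/820.
Ratio = (1/820) / (1/10) = 1/82.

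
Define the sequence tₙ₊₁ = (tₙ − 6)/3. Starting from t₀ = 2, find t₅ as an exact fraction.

−724/243

t₁ = (2 − 6)/3 = −4/3.
t₂ = ((−4/3) − 6)/3 = −22/9.
t₃ = ((−22/9) − 6)/3 = −76/27.
t₄ = ((−76/27) − 6)/3 = −238/81.
t₅ = ((−238/81) − 6)/3 = −724/243.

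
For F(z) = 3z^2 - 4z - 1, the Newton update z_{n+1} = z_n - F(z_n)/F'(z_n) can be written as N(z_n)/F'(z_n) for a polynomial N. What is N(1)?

4

F'(z) = 6z - 4.
N(z) = z·F'(z) - F(z) = z·(6z - 4) - (3z^2 - 4z - 1) = 3z^2 + 1.
N(1) = 4.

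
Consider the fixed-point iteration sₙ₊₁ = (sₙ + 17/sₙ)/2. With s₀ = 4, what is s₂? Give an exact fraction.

s₁ = (4 + 17/4)/2 = 33/8.
s₂ = (33/8 + 17/(33/8))/2 = 2177/528.

2177/528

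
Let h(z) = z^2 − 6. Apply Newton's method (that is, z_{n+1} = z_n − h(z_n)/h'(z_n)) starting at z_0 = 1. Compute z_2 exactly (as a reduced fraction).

h'(z) = 2z.
h(1) = −5, h'(1) = 2, so z_1 = 1 − (−5)/2 = 7/2.
h(7/2) = 25/4, h'(7/2) = 7, so z_2 = (7/2) − (25/4)/7 = 73/28.

73/28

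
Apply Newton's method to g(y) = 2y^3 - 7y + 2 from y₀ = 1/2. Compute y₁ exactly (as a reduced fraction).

3/11

g'(y) = 6y^2 - 7.
g(1/2) = -5/4, g'(1/2) = -11/2, so y₁ = (1/2) - (-5/4)/(-11/2) = 3/11.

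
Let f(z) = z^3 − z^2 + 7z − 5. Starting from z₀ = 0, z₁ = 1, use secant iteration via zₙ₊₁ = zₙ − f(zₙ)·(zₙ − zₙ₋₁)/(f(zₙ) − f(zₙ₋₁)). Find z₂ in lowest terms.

5/7

f(0) = −5, f(1) = 2. z₂ = 1 − 2·(1 − 0)/(2 − (−5)) = 5/7.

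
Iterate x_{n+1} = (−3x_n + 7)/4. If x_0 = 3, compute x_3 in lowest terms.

x_1 = (−3·3 + 7)/4 = −1/2.
x_2 = (−3·(−1/2) + 7)/4 = 17/8.
x_3 = (−3·(17/8) + 7)/4 = 5/32.

5/32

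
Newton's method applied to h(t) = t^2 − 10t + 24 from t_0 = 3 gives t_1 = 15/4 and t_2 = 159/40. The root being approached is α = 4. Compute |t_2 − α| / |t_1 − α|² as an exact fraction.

2/5

t_1 − α = 15/4 − 4 = −1/4, so |t_1 − α| = 1/4.
t_2 − α = 159/40 − 4 = −1/40, so |t_2 − α| = 1/40.
|t_1 − α|² = 1/16.
Ratio = (1/40) / (1/16) = 2/5.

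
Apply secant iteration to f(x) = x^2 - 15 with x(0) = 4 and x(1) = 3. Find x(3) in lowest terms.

f(4) = 1, f(3) = -6. x(2) = 3 - (-6)·(3 - 4)/((-6) - 1) = 27/7.
f(3) = -6, f(27/7) = -6/49. x(3) = (27/7) - (-6/49)·((27/7) - 3)/((-6/49) - (-6)) = 31/8.

31/8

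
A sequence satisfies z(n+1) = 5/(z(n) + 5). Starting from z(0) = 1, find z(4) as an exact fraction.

41/48

z(1) = 5/(1 + 5) = 5/6.
z(2) = 5/(5/6 + 5) = 6/7.
z(3) = 5/(6/7 + 5) = 35/41.
z(4) = 5/(35/41 + 5) = 41/48.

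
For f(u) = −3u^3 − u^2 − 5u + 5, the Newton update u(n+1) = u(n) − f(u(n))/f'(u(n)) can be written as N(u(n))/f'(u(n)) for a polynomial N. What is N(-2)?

39

f'(u) = −9u^2 − 2u − 5.
N(u) = u·f'(u) − f(u) = u·(−9u^2 − 2u − 5) − (−3u^3 − u^2 − 5u + 5) = −6u^3 − u^2 − 5.
N(-2) = 39.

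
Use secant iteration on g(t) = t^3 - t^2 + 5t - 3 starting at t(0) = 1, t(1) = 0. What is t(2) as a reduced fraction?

g(1) = 2, g(0) = -3. t(2) = 0 - (-3)·(0 - 1)/((-3) - 2) = 3/5.

3/5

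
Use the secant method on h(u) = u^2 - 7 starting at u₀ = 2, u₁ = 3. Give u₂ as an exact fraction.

13/5

h(2) = -3, h(3) = 2. u₂ = 3 - 2·(3 - 2)/(2 - (-3)) = 13/5.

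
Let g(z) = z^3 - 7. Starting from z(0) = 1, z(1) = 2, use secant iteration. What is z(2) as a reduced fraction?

13/7

g(1) = -6, g(2) = 1. z(2) = 2 - 1·(2 - 1)/(1 - (-6)) = 13/7.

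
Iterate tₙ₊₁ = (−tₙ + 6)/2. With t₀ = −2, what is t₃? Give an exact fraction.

5/2

t₁ = (−(−2) + 6)/2 = 4.
t₂ = (−4 + 6)/2 = 1.
t₃ = (−1 + 6)/2 = 5/2.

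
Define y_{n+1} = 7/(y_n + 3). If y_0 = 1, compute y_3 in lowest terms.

133/85

y_1 = 7/(1 + 3) = 7/4.
y_2 = 7/(7/4 + 3) = 28/19.
y_3 = 7/(28/19 + 3) = 133/85.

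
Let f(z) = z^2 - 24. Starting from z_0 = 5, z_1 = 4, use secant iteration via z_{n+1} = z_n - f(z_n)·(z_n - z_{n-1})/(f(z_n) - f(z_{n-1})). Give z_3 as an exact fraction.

f(5) = 1, f(4) = -8. z_2 = 4 - (-8)·(4 - 5)/((-8) - 1) = 44/9.
f(4) = -8, f(44/9) = -8/81. z_3 = (44/9) - (-8/81)·((44/9) - 4)/((-8/81) - (-8)) = 49/10.

49/10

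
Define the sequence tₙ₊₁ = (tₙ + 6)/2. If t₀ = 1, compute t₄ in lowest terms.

t₁ = (1 + 6)/2 = 7/2.
t₂ = ((7/2) + 6)/2 = 19/4.
t₃ = ((19/4) + 6)/2 = 43/8.
t₄ = ((43/8) + 6)/2 = 91/16.

91/16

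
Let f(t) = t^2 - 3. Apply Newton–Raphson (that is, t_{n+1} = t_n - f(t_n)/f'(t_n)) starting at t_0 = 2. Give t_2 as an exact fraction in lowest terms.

97/56

f'(t) = 2t.
f(2) = 1, f'(2) = 4, so t_1 = 2 - 1/4 = 7/4.
f(7/4) = 1/16, f'(7/4) = 7/2, so t_2 = (7/4) - (1/16)/(7/2) = 97/56.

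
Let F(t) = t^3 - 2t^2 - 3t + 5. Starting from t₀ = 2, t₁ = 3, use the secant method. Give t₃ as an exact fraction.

561/247

F(2) = -1, F(3) = 5. t₂ = 3 - 5·(3 - 2)/(5 - (-1)) = 13/6.
F(3) = 5, F(13/6) = -155/216. t₃ = (13/6) - (-155/216)·((13/6) - 3)/((-155/216) - 5) = 561/247.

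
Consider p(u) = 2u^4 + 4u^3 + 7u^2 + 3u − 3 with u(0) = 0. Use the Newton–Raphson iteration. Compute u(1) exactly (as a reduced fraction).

1

p'(u) = 8u^3 + 12u^2 + 14u + 3.
p(0) = −3, p'(0) = 3, so u(1) = 0 − (−3)/3 = 1.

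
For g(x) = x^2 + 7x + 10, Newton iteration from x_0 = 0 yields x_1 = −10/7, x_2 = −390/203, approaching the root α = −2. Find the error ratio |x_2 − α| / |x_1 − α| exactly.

x_1 − α = −10/7 − (−2) = −10/7 + 2 = 4/7, so |x_1 − α| = 4/7.
x_2 − α = −390/203 − (−2) = −390/203 + 2 = 16/203, so |x_2 − α| = 16/203.
Ratio = (16/203) / (4/7) = 4/29.

4/29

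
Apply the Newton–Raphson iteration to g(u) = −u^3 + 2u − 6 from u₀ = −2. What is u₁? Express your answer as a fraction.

−11/5

g'(u) = −3u^2 + 2.
g(−2) = −2, g'(−2) = −10, so u₁ = (−2) − (−2)/(−10) = −11/5.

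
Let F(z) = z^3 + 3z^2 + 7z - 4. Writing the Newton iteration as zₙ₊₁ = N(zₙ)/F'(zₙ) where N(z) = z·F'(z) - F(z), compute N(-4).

F'(z) = 3z^2 + 6z + 7.
N(z) = z·F'(z) - F(z) = z·(3z^2 + 6z + 7) - (z^3 + 3z^2 + 7z - 4) = 2z^3 + 3z^2 + 4.
N(-4) = -76.

-76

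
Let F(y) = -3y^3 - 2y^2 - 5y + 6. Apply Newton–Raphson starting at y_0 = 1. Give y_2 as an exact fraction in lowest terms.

F'(y) = -9y^2 - 4y - 5.
F(1) = -4, F'(1) = -18, so y_1 = 1 - (-4)/(-18) = 7/9.
F(7/9) = -124/243, F'(7/9) = -122/9, so y_2 = (7/9) - (-124/243)/(-122/9) = 1219/1647.

1219/1647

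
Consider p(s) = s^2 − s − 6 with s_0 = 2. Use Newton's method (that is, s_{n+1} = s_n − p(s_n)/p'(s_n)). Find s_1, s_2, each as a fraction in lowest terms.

p'(s) = 2s − 1.
p(2) = −4, p'(2) = 3, so s_1 = 2 − (−4)/3 = 10/3.
p(10/3) = 16/9, p'(10/3) = 17/3, so s_2 = (10/3) − (16/9)/(17/3) = 154/51.

s_1 = 10/3, s_2 = 154/51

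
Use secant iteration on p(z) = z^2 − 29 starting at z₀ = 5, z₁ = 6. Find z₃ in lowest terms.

p(5) = −4, p(6) = 7. z₂ = 6 − 7·(6 − 5)/(7 − (−4)) = 59/11.
p(6) = 7, p(59/11) = −28/121. z₃ = (59/11) − (−28/121)·((59/11) − 6)/((−28/121) − 7) = 673/125.

673/125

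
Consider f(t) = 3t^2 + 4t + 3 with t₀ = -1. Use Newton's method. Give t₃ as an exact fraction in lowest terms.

f'(t) = 6t + 4.
f(-1) = 2, f'(-1) = -2, so t₁ = (-1) - 2/(-2) = 0.
f(0) = 3, f'(0) = 4, so t₂ = 0 - 3/4 = -3/4.
f(-3/4) = 27/16, f'(-3/4) = -1/2, so t₃ = (-3/4) - (27/16)/(-1/2) = 21/8.

21/8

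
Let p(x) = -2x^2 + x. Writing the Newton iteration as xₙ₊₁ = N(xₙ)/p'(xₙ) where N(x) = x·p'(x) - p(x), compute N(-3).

-18

p'(x) = -4x + 1.
N(x) = x·p'(x) - p(x) = x·(-4x + 1) - (-2x^2 + x) = -2x^2.
N(-3) = -18.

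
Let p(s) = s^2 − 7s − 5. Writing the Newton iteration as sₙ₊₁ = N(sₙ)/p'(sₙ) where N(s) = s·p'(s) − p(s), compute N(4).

21

p'(s) = 2s − 7.
N(s) = s·p'(s) − p(s) = s·(2s − 7) − (s^2 − 7s − 5) = s^2 + 5.
N(4) = 21.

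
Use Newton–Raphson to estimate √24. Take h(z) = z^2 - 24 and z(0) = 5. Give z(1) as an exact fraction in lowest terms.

h'(z) = 2z.
h(5) = 1, h'(5) = 10, so z(1) = 5 - 1/10 = 49/10.

49/10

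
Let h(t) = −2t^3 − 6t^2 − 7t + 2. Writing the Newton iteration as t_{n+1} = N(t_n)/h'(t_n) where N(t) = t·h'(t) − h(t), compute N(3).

−164

h'(t) = −6t^2 − 12t − 7.
N(t) = t·h'(t) − h(t) = t·(−6t^2 − 12t − 7) − (−2t^3 − 6t^2 − 7t + 2) = −4t^3 − 6t^2 − 2.
N(3) = −164.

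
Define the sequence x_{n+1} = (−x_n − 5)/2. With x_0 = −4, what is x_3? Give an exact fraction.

−11/8

x_1 = (−(−4) − 5)/2 = −1/2.
x_2 = (−(−1/2) − 5)/2 = −9/4.
x_3 = (−(−9/4) − 5)/2 = −11/8.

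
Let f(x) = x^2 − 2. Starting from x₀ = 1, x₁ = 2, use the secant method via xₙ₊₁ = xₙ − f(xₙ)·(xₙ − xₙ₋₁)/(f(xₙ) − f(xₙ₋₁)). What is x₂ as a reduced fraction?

f(1) = −1, f(2) = 2. x₂ = 2 − 2·(2 − 1)/(2 − (−1)) = 4/3.

4/3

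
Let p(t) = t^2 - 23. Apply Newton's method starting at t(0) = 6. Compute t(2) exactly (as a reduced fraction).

p'(t) = 2t.
p(6) = 13, p'(6) = 12, so t(1) = 6 - 13/12 = 59/12.
p(59/12) = 169/144, p'(59/12) = 59/6, so t(2) = (59/12) - (169/144)/(59/6) = 6793/1416.

6793/1416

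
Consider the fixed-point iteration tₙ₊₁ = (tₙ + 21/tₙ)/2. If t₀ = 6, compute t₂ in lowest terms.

697/152

t₁ = (6 + 21/6)/2 = 19/4.
t₂ = (19/4 + 21/(19/4))/2 = 697/152.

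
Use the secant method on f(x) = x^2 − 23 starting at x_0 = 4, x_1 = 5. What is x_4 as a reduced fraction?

18181/3791

f(4) = −7, f(5) = 2. x_2 = 5 − 2·(5 − 4)/(2 − (−7)) = 43/9.
f(5) = 2, f(43/9) = −14/81. x_3 = (43/9) − (−14/81)·((43/9) − 5)/((−14/81) − 2) = 211/44.
f(43/9) = −14/81, f(211/44) = −7/1936. x_4 = (211/44) − (−7/1936)·((211/44) − (43/9))/((−7/1936) − (−14/81)) = 18181/3791.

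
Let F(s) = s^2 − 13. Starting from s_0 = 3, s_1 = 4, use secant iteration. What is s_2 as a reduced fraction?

25/7

F(3) = −4, F(4) = 3. s_2 = 4 − 3·(4 − 3)/(3 − (−4)) = 25/7.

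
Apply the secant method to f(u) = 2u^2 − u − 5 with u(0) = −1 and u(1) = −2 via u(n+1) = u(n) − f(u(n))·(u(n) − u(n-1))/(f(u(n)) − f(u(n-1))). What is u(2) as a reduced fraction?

f(−1) = −2, f(−2) = 5. u(2) = (−2) − 5·((−2) − (−1))/(5 − (−2)) = −9/7.

−9/7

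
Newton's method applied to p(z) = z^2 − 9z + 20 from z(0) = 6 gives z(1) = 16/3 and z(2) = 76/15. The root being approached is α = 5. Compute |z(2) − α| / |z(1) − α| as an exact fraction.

1/5

z(1) − α = 16/3 − 5 = 1/3, so |z(1) − α| = 1/3.
z(2) − α = 76/15 − 5 = 1/15, so |z(2) − α| = 1/15.
Ratio = (1/15) / (1/3) = 1/5.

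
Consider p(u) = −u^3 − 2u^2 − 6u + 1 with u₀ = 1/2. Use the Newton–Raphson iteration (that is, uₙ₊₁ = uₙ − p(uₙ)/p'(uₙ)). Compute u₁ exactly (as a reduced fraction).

p'(u) = −3u^2 − 4u − 6.
p(1/2) = −21/8, p'(1/2) = −35/4, so u₁ = (1/2) − (−21/8)/(−35/4) = 1/5.

1/5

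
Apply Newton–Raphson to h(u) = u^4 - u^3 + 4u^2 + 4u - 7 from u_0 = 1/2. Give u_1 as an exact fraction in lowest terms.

h'(u) = 4u^3 - 3u^2 + 8u + 4.
h(1/2) = -65/16, h'(1/2) = 31/4, so u_1 = (1/2) - (-65/16)/(31/4) = 127/124.

127/124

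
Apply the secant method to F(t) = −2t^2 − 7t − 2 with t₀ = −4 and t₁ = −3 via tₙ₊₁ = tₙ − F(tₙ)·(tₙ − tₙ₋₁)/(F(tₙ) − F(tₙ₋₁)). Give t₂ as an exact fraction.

F(−4) = −6, F(−3) = 1. t₂ = (−3) − 1·((−3) − (−4))/(1 − (−6)) = −22/7.

−22/7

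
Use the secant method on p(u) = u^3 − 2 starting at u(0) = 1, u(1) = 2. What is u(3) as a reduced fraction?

75/62

p(1) = −1, p(2) = 6. u(2) = 2 − 6·(2 − 1)/(6 − (−1)) = 8/7.
p(2) = 6, p(8/7) = −174/343. u(3) = (8/7) − (−174/343)·((8/7) − 2)/((−174/343) − 6) = 75/62.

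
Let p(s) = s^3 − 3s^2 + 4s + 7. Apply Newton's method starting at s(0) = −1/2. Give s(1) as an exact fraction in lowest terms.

−32/31

p'(s) = 3s^2 − 6s + 4.
p(−1/2) = 33/8, p'(−1/2) = 31/4, so s(1) = (−1/2) − (33/8)/(31/4) = −32/31.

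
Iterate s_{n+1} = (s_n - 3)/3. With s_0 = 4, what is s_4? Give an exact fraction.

s_1 = (4 - 3)/3 = 1/3.
s_2 = ((1/3) - 3)/3 = -8/9.
s_3 = ((-8/9) - 3)/3 = -35/27.
s_4 = ((-35/27) - 3)/3 = -116/81.

-116/81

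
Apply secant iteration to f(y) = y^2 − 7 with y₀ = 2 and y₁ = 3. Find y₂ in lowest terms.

13/5

f(2) = −3, f(3) = 2. y₂ = 3 − 2·(3 − 2)/(2 − (−3)) = 13/5.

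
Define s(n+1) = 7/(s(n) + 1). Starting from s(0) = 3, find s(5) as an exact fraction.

s(1) = 7/(3 + 1) = 7/4.
s(2) = 7/(7/4 + 1) = 28/11.
s(3) = 7/(28/11 + 1) = 77/39.
s(4) = 7/(77/39 + 1) = 273/116.
s(5) = 7/(273/116 + 1) = 812/389.

812/389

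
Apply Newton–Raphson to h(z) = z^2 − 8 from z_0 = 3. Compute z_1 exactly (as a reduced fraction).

17/6

h'(z) = 2z.
h(3) = 1, h'(3) = 6, so z_1 = 3 − 1/6 = 17/6.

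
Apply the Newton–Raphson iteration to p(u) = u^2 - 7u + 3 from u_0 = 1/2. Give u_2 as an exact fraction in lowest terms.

1607/3504

p'(u) = 2u - 7.
p(1/2) = -1/4, p'(1/2) = -6, so u_1 = (1/2) - (-1/4)/(-6) = 11/24.
p(11/24) = 1/576, p'(11/24) = -73/12, so u_2 = (11/24) - (1/576)/(-73/12) = 1607/3504.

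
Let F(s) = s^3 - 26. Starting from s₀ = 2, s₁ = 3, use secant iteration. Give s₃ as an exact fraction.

28370/9577

F(2) = -18, F(3) = 1. s₂ = 3 - 1·(3 - 2)/(1 - (-18)) = 56/19.
F(3) = 1, F(56/19) = -2718/6859. s₃ = (56/19) - (-2718/6859)·((56/19) - 3)/((-2718/6859) - 1) = 28370/9577.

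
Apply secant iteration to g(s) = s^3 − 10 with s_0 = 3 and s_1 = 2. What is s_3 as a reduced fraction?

4925/2282

g(3) = 17, g(2) = −2. s_2 = 2 − (−2)·(2 − 3)/((−2) − 17) = 40/19.
g(2) = −2, g(40/19) = −4590/6859. s_3 = (40/19) − (−4590/6859)·((40/19) − 2)/((−4590/6859) − (−2)) = 4925/2282.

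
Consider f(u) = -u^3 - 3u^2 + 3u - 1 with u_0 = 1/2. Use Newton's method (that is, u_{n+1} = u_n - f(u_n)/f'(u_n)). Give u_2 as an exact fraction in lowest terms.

f'(u) = -3u^2 - 6u + 3.
f(1/2) = -3/8, f'(1/2) = -3/4, so u_1 = (1/2) - (-3/8)/(-3/4) = 0.
f(0) = -1, f'(0) = 3, so u_2 = 0 - (-1)/3 = 1/3.

1/3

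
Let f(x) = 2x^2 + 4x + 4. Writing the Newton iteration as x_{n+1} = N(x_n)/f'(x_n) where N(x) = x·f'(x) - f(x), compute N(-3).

f'(x) = 4x + 4.
N(x) = x·f'(x) - f(x) = x·(4x + 4) - (2x^2 + 4x + 4) = 2x^2 - 4.
N(-3) = 14.

14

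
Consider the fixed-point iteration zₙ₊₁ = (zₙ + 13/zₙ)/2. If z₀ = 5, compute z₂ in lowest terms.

343/95

z₁ = (5 + 13/5)/2 = 19/5.
z₂ = (19/5 + 13/(19/5))/2 = 343/95.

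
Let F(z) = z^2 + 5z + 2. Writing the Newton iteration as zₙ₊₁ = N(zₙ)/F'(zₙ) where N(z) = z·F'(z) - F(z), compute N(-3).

F'(z) = 2z + 5.
N(z) = z·F'(z) - F(z) = z·(2z + 5) - (z^2 + 5z + 2) = z^2 - 2.
N(-3) = 7.

7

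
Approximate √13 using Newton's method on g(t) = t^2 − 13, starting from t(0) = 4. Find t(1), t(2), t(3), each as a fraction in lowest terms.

g'(t) = 2t.
g(4) = 3, g'(4) = 8, so t(1) = 4 − 3/8 = 29/8.
g(29/8) = 9/64, g'(29/8) = 29/4, so t(2) = (29/8) − (9/64)/(29/4) = 1673/464.
g(1673/464) = 81/215296, g'(1673/464) = 1673/232, so t(3) = (1673/464) − (81/215296)/(1673/232) = 5597777/1552544.

t(1) = 29/8, t(2) = 1673/464, t(3) = 5597777/1552544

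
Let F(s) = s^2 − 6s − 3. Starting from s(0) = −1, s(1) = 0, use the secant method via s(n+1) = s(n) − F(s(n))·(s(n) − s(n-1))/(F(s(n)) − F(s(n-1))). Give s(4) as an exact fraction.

−84/181

F(−1) = 4, F(0) = −3. s(2) = 0 − (−3)·(0 − (−1))/((−3) − 4) = −3/7.
F(0) = −3, F(−3/7) = −12/49. s(3) = (−3/7) − (−12/49)·((−3/7) − 0)/((−12/49) − (−3)) = −7/15.
F(−3/7) = −12/49, F(−7/15) = 4/225. s(4) = (−7/15) − (4/225)·((−7/15) − (−3/7))/((4/225) − (−12/49)) = −84/181.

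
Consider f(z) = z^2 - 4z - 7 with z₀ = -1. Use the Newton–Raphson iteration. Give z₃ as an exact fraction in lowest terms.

f'(z) = 2z - 4.
f(-1) = -2, f'(-1) = -6, so z₁ = (-1) - (-2)/(-6) = -4/3.
f(-4/3) = 1/9, f'(-4/3) = -20/3, so z₂ = (-4/3) - (1/9)/(-20/3) = -79/60.
f(-79/60) = 1/3600, f'(-79/60) = -199/30, so z₃ = (-79/60) - (1/3600)/(-199/30) = -31441/23880.

-31441/23880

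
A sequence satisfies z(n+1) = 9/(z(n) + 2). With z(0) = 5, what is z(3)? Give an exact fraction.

z(1) = 9/(5 + 2) = 9/7.
z(2) = 9/(9/7 + 2) = 63/23.
z(3) = 9/(63/23 + 2) = 207/109.

207/109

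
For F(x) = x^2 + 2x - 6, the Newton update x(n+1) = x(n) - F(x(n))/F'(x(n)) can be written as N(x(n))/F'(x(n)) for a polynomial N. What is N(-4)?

F'(x) = 2x + 2.
N(x) = x·F'(x) - F(x) = x·(2x + 2) - (x^2 + 2x - 6) = x^2 + 6.
N(-4) = 22.

22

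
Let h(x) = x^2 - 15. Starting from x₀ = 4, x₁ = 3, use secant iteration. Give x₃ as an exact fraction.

h(4) = 1, h(3) = -6. x₂ = 3 - (-6)·(3 - 4)/((-6) - 1) = 27/7.
h(3) = -6, h(27/7) = -6/49. x₃ = (27/7) - (-6/49)·((27/7) - 3)/((-6/49) - (-6)) = 31/8.

31/8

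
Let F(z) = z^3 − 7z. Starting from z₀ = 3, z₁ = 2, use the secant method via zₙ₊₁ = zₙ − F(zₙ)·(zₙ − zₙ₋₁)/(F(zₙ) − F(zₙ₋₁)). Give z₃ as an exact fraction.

30/11

F(3) = 6, F(2) = −6. z₂ = 2 − (−6)·(2 − 3)/((−6) − 6) = 5/2.
F(2) = −6, F(5/2) = −15/8. z₃ = (5/2) − (−15/8)·((5/2) − 2)/((−15/8) − (−6)) = 30/11.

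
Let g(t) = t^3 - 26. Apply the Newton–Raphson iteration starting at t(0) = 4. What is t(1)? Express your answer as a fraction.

77/24

g'(t) = 3t^2.
g(4) = 38, g'(4) = 48, so t(1) = 4 - 38/48 = 77/24.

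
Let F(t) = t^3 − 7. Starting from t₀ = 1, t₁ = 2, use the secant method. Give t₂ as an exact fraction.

F(1) = −6, F(2) = 1. t₂ = 2 − 1·(2 − 1)/(1 − (−6)) = 13/7.

13/7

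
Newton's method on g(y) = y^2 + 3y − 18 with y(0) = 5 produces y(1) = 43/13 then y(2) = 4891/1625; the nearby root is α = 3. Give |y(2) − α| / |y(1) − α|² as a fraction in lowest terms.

y(1) − α = 43/13 − 3 = 4/13, so |y(1) − α| = 4/13.
y(2) − α = 4891/1625 − 3 = 16/1625, so |y(2) − α| = 16/1625.
|y(1) − α|² = 16/169.
Ratio = (16/1625) / (16/169) = 13/125.

13/125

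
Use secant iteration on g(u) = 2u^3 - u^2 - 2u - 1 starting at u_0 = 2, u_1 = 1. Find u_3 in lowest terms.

g(2) = 7, g(1) = -2. u_2 = 1 - (-2)·(1 - 2)/((-2) - 7) = 11/9.
g(1) = -2, g(11/9) = -938/729. u_3 = (11/9) - (-938/729)·((11/9) - 1)/((-938/729) - (-2)) = 211/130.

211/130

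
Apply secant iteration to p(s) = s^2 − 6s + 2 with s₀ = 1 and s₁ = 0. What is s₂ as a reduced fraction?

2/5

p(1) = −3, p(0) = 2. s₂ = 0 − 2·(0 − 1)/(2 − (−3)) = 2/5.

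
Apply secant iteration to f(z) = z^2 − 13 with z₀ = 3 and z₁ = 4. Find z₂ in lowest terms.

f(3) = −4, f(4) = 3. z₂ = 4 − 3·(4 − 3)/(3 − (−4)) = 25/7.

25/7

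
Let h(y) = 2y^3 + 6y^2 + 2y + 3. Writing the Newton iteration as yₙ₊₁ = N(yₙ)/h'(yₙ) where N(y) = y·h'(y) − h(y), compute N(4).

349

h'(y) = 6y^2 + 12y + 2.
N(y) = y·h'(y) − h(y) = y·(6y^2 + 12y + 2) − (2y^3 + 6y^2 + 2y + 3) = 4y^3 + 6y^2 − 3.
N(4) = 349.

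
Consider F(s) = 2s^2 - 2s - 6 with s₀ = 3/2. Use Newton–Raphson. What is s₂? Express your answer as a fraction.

633/272

F'(s) = 4s - 2.
F(3/2) = -9/2, F'(3/2) = 4, so s₁ = (3/2) - (-9/2)/4 = 21/8.
F(21/8) = 81/32, F'(21/8) = 17/2, so s₂ = (21/8) - (81/32)/(17/2) = 633/272.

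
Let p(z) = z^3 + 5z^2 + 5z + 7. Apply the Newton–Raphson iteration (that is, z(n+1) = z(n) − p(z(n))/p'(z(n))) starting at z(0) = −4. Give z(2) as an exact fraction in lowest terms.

−75752/18005

p'(z) = 3z^2 + 10z + 5.
p(−4) = 3, p'(−4) = 13, so z(1) = (−4) − 3/13 = −55/13.
p(−55/13) = −846/2197, p'(−55/13) = 2770/169, so z(2) = (−55/13) − (−846/2197)/(2770/169) = −75752/18005.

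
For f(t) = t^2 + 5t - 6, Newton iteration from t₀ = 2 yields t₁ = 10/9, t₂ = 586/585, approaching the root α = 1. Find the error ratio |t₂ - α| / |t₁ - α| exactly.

t₁ - α = 10/9 - 1 = 1/9, so |t₁ - α| = 1/9.
t₂ - α = 586/585 - 1 = 1/585, so |t₂ - α| = 1/585.
Ratio = (1/585) / (1/9) = 1/65.

1/65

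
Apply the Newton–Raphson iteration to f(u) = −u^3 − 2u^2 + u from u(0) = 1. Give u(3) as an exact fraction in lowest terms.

387200/907119

f'(u) = −3u^2 − 4u + 1.
f(1) = −2, f'(1) = −6, so u(1) = 1 − (−2)/(−6) = 2/3.
f(2/3) = −14/27, f'(2/3) = −3, so u(2) = (2/3) − (−14/27)/(−3) = 40/81.
f(40/81) = −60760/531441, f'(40/81) = −3733/2187, so u(3) = (40/81) − (−60760/531441)/(−3733/2187) = 387200/907119.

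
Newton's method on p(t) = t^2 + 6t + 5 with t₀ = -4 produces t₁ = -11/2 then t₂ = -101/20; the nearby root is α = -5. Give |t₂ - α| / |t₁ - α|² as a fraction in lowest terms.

1/5

t₁ - α = -11/2 - (-5) = -11/2 + 5 = -1/2, so |t₁ - α| = 1/2.
t₂ - α = -101/20 - (-5) = -101/20 + 5 = -1/20, so |t₂ - α| = 1/20.
|t₁ - α|² = 1/4.
Ratio = (1/20) / (1/4) = 1/5.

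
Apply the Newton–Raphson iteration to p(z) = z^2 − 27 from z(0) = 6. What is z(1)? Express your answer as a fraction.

p'(z) = 2z.
p(6) = 9, p'(6) = 12, so z(1) = 6 − 9/12 = 21/4.

21/4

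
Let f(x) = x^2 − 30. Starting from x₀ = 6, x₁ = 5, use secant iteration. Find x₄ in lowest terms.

2525/461

f(6) = 6, f(5) = −5. x₂ = 5 − (−5)·(5 − 6)/((−5) − 6) = 60/11.
f(5) = −5, f(60/11) = −30/121. x₃ = (60/11) − (−30/121)·((60/11) − 5)/((−30/121) − (−5)) = 126/23.
f(60/11) = −30/121, f(126/23) = 6/529. x₄ = (126/23) − (6/529)·((126/23) − (60/11))/((6/529) − (−30/121)) = 2525/461.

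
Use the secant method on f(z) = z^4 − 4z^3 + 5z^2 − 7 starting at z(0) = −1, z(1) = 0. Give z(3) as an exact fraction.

f(−1) = 3, f(0) = −7. z(2) = 0 − (−7)·(0 − (−1))/((−7) − 3) = −7/10.
f(0) = −7, f(−7/10) = −29379/10000. z(3) = (−7/10) − (−29379/10000)·((−7/10) − 0)/((−29379/10000) − (−7)) = −1000/829.

−1000/829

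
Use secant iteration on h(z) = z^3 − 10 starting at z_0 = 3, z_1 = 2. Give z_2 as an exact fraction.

40/19

h(3) = 17, h(2) = −2. z_2 = 2 − (−2)·(2 − 3)/((−2) − 17) = 40/19.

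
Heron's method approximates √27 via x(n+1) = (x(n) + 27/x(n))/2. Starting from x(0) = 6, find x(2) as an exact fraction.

x(1) = (6 + 27/6)/2 = 21/4.
x(2) = (21/4 + 27/(21/4))/2 = 291/56.

291/56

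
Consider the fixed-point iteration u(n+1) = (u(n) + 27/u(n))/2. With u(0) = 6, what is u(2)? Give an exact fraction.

291/56

u(1) = (6 + 27/6)/2 = 21/4.
u(2) = (21/4 + 27/(21/4))/2 = 291/56.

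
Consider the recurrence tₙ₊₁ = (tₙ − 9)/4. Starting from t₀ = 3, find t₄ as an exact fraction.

−381/128

t₁ = (3 − 9)/4 = −3/2.
t₂ = ((−3/2) − 9)/4 = −21/8.
t₃ = ((−21/8) − 9)/4 = −93/32.
t₄ = ((−93/32) − 9)/4 = −381/128.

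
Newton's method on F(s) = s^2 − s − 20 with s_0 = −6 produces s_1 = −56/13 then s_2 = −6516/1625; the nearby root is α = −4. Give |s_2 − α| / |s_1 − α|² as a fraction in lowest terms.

s_1 − α = −56/13 − (−4) = −56/13 + 4 = −4/13, so |s_1 − α| = 4/13.
s_2 − α = −6516/1625 − (−4) = −6516/1625 + 4 = −16/1625, so |s_2 − α| = 16/1625.
|s_1 − α|² = 16/169.
Ratio = (16/1625) / (16/169) = 13/125.

13/125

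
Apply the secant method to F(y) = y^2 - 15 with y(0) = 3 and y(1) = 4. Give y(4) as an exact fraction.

1921/496

F(3) = -6, F(4) = 1. y(2) = 4 - 1·(4 - 3)/(1 - (-6)) = 27/7.
F(4) = 1, F(27/7) = -6/49. y(3) = (27/7) - (-6/49)·((27/7) - 4)/((-6/49) - 1) = 213/55.
F(27/7) = -6/49, F(213/55) = -6/3025. y(4) = (213/55) - (-6/3025)·((213/55) - (27/7))/((-6/3025) - (-6/49)) = 1921/496.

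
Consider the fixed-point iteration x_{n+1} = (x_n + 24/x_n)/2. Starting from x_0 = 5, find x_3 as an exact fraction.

46099201/9409960

x_1 = (5 + 24/5)/2 = 49/10.
x_2 = (49/10 + 24/(49/10))/2 = 4801/980.
x_3 = (4801/980 + 24/(4801/980))/2 = 46099201/9409960.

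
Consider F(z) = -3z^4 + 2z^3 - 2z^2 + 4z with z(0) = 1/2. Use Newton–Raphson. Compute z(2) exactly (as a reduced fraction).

-318249/6151552

F'(z) = -12z^3 + 6z^2 - 4z + 4.
F(1/2) = 25/16, F'(1/2) = 2, so z(1) = (1/2) - (25/16)/2 = -9/32.
F(-9/32) = -1411875/1048576, F'(-9/32) = 48059/8192, so z(2) = (-9/32) - (-1411875/1048576)/(48059/8192) = -318249/6151552.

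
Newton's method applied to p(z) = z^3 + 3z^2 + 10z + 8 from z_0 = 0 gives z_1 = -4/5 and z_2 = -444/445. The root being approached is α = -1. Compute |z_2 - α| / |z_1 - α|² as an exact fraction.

z_1 - α = -4/5 - (-1) = -4/5 + 1 = 1/5, so |z_1 - α| = 1/5.
z_2 - α = -444/445 - (-1) = -444/445 + 1 = 1/445, so |z_2 - α| = 1/445.
|z_1 - α|² = 1/25.
Ratio = (1/445) / (1/25) = 5/89.

5/89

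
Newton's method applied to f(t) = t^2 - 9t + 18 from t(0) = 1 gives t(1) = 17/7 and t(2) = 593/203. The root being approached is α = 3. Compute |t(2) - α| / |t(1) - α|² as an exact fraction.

7/29

t(1) - α = 17/7 - 3 = -4/7, so |t(1) - α| = 4/7.
t(2) - α = 593/203 - 3 = -16/203, so |t(2) - α| = 16/203.
|t(1) - α|² = 16/49.
Ratio = (16/203) / (16/49) = 7/29.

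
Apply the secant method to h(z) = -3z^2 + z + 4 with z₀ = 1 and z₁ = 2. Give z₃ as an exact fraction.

h(1) = 2, h(2) = -6. z₂ = 2 - (-6)·(2 - 1)/((-6) - 2) = 5/4.
h(2) = -6, h(5/4) = 9/16. z₃ = (5/4) - (9/16)·((5/4) - 2)/((9/16) - (-6)) = 46/35.

46/35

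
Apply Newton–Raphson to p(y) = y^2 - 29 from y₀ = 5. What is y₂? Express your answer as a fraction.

p'(y) = 2y.
p(5) = -4, p'(5) = 10, so y₁ = 5 - (-4)/10 = 27/5.
p(27/5) = 4/25, p'(27/5) = 54/5, so y₂ = (27/5) - (4/25)/(54/5) = 727/135.

727/135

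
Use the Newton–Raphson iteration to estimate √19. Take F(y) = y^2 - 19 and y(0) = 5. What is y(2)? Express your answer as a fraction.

F'(y) = 2y.
F(5) = 6, F'(5) = 10, so y(1) = 5 - 6/10 = 22/5.
F(22/5) = 9/25, F'(22/5) = 44/5, so y(2) = (22/5) - (9/25)/(44/5) = 959/220.

959/220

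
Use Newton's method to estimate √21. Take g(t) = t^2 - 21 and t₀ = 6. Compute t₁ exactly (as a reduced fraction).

19/4

g'(t) = 2t.
g(6) = 15, g'(6) = 12, so t₁ = 6 - 15/12 = 19/4.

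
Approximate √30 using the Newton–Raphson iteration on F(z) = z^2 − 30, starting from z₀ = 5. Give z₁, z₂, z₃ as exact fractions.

F'(z) = 2z.
F(5) = −5, F'(5) = 10, so z₁ = 5 − (−5)/10 = 11/2.
F(11/2) = 1/4, F'(11/2) = 11, so z₂ = (11/2) − (1/4)/11 = 241/44.
F(241/44) = 1/1936, F'(241/44) = 241/22, so z₃ = (241/44) − (1/1936)/(241/22) = 116161/21208.

z₁ = 11/2, z₂ = 241/44, z₃ = 116161/21208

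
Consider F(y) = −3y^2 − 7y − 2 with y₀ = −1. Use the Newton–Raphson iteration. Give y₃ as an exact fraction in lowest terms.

F'(y) = −6y − 7.
F(−1) = 2, F'(−1) = −1, so y₁ = (−1) − 2/(−1) = 1.
F(1) = −12, F'(1) = −13, so y₂ = 1 − (−12)/(−13) = 1/13.
F(1/13) = −432/169, F'(1/13) = −97/13, so y₃ = (1/13) − (−432/169)/(−97/13) = −335/1261.

−335/1261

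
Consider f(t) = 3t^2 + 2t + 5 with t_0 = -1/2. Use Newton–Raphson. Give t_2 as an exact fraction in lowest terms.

787/440

f'(t) = 6t + 2.
f(-1/2) = 19/4, f'(-1/2) = -1, so t_1 = (-1/2) - (19/4)/(-1) = 17/4.
f(17/4) = 1083/16, f'(17/4) = 55/2, so t_2 = (17/4) - (1083/16)/(55/2) = 787/440.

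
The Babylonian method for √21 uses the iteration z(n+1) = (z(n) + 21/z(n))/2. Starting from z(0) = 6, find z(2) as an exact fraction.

697/152

z(1) = (6 + 21/6)/2 = 19/4.
z(2) = (19/4 + 21/(19/4))/2 = 697/152.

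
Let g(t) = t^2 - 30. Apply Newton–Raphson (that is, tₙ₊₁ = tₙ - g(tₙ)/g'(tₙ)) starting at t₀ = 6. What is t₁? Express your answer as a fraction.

11/2

g'(t) = 2t.
g(6) = 6, g'(6) = 12, so t₁ = 6 - 6/12 = 11/2.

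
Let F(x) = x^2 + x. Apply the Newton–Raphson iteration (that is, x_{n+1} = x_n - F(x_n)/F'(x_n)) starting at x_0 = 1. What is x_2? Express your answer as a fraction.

1/15

F'(x) = 2x + 1.
F(1) = 2, F'(1) = 3, so x_1 = 1 - 2/3 = 1/3.
F(1/3) = 4/9, F'(1/3) = 5/3, so x_2 = (1/3) - (4/9)/(5/3) = 1/15.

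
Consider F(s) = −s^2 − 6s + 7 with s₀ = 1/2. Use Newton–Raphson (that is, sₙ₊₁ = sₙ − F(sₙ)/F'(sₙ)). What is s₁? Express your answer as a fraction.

F'(s) = −2s − 6.
F(1/2) = 15/4, F'(1/2) = −7, so s₁ = (1/2) − (15/4)/(−7) = 29/28.

29/28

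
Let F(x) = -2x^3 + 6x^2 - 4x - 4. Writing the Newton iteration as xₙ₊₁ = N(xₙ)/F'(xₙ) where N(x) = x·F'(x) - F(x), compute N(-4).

F'(x) = -6x^2 + 12x - 4.
N(x) = x·F'(x) - F(x) = x·(-6x^2 + 12x - 4) - (-2x^3 + 6x^2 - 4x - 4) = -4x^3 + 6x^2 + 4.
N(-4) = 356.

356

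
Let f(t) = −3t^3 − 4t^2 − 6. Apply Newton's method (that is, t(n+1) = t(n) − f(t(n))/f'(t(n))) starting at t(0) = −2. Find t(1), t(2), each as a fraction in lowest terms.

f'(t) = −9t^2 − 8t.
f(−2) = 2, f'(−2) = −20, so t(1) = (−2) − 2/(−20) = −19/10.
f(−19/10) = 137/1000, f'(−19/10) = −1729/100, so t(2) = (−19/10) − (137/1000)/(−1729/100) = −16357/8645.

t(1) = −19/10, t(2) = −16357/8645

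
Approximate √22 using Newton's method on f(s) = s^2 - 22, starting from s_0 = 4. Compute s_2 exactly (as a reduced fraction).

f'(s) = 2s.
f(4) = -6, f'(4) = 8, so s_1 = 4 - (-6)/8 = 19/4.
f(19/4) = 9/16, f'(19/4) = 19/2, so s_2 = (19/4) - (9/16)/(19/2) = 713/152.

713/152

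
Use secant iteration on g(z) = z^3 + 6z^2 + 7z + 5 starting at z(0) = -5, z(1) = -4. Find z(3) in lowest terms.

-10600/2209

g(-5) = -5, g(-4) = 9. z(2) = (-4) - 9·((-4) - (-5))/(9 - (-5)) = -65/14.
g(-4) = 9, g(-65/14) = 4815/2744. z(3) = (-65/14) - (4815/2744)·((-65/14) - (-4))/((4815/2744) - 9) = -10600/2209.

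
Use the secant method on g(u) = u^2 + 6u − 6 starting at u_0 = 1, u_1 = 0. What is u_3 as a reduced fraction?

7/8

g(1) = 1, g(0) = −6. u_2 = 0 − (−6)·(0 − 1)/((−6) − 1) = 6/7.
g(0) = −6, g(6/7) = −6/49. u_3 = (6/7) − (−6/49)·((6/7) − 0)/((−6/49) − (−6)) = 7/8.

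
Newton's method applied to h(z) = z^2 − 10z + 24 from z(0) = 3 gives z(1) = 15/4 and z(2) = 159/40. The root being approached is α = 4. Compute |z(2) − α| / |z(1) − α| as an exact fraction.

1/10

z(1) − α = 15/4 − 4 = −1/4, so |z(1) − α| = 1/4.
z(2) − α = 159/40 − 4 = −1/40, so |z(2) − α| = 1/40.
Ratio = (1/40) / (1/4) = 1/10.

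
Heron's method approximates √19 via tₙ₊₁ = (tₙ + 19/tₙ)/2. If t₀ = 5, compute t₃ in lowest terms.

t₁ = (5 + 19/5)/2 = 22/5.
t₂ = (22/5 + 19/(22/5))/2 = 959/220.
t₃ = (959/220 + 19/(959/220))/2 = 1839281/421960.

1839281/421960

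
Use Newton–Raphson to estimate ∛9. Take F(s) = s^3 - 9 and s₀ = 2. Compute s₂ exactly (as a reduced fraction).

F'(s) = 3s^2.
F(2) = -1, F'(2) = 12, so s₁ = 2 - (-1)/12 = 25/12.
F(25/12) = 73/1728, F'(25/12) = 625/48, so s₂ = (25/12) - (73/1728)/(625/48) = 23401/11250.

23401/11250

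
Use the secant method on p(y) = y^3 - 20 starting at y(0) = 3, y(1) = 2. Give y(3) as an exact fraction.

1335/487

p(3) = 7, p(2) = -12. y(2) = 2 - (-12)·(2 - 3)/((-12) - 7) = 50/19.
p(2) = -12, p(50/19) = -12180/6859. y(3) = (50/19) - (-12180/6859)·((50/19) - 2)/((-12180/6859) - (-12)) = 1335/487.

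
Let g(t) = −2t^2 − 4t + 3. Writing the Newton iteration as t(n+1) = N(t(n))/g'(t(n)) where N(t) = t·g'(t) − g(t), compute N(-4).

−35

g'(t) = −4t − 4.
N(t) = t·g'(t) − g(t) = t·(−4t − 4) − (−2t^2 − 4t + 3) = −2t^2 − 3.
N(-4) = −35.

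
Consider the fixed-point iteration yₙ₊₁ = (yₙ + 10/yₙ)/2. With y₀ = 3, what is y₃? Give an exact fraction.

1039681/328776

y₁ = (3 + 10/3)/2 = 19/6.
y₂ = (19/6 + 10/(19/6))/2 = 721/228.
y₃ = (721/228 + 10/(721/228))/2 = 1039681/328776.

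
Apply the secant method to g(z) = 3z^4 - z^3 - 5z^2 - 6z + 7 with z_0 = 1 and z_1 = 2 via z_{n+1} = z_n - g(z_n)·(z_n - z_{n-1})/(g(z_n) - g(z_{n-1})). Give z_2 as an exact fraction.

g(1) = -2, g(2) = 15. z_2 = 2 - 15·(2 - 1)/(15 - (-2)) = 19/17.

19/17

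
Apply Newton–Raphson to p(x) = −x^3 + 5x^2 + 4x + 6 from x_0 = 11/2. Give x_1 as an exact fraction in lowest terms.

p'(x) = −3x^2 + 10x + 4.
p(11/2) = 103/8, p'(11/2) = −127/4, so x_1 = (11/2) − (103/8)/(−127/4) = 750/127.

750/127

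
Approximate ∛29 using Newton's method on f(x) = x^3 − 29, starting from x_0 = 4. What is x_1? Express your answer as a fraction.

f'(x) = 3x^2.
f(4) = 35, f'(4) = 48, so x_1 = 4 − 35/48 = 157/48.

157/48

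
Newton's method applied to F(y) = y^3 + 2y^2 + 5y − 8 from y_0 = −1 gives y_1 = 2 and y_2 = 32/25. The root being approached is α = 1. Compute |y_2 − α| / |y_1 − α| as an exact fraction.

y_1 − α = 2 − 1 = 1, so |y_1 − α| = 1.
y_2 − α = 32/25 − 1 = 7/25, so |y_2 − α| = 7/25.
Ratio = (7/25) / 1 = 7/25.

7/25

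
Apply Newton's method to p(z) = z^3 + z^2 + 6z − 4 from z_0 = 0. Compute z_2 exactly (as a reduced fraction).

68/117

p'(z) = 3z^2 + 2z + 6.
p(0) = −4, p'(0) = 6, so z_1 = 0 − (−4)/6 = 2/3.
p(2/3) = 20/27, p'(2/3) = 26/3, so z_2 = (2/3) − (20/27)/(26/3) = 68/117.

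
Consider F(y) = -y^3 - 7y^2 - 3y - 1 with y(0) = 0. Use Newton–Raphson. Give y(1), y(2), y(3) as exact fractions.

y(1) = -1/3, y(2) = 2/9, y(3) = -461/4563

F'(y) = -3y^2 - 14y - 3.
F(0) = -1, F'(0) = -3, so y(1) = 0 - (-1)/(-3) = -1/3.
F(-1/3) = -20/27, F'(-1/3) = 4/3, so y(2) = (-1/3) - (-20/27)/(4/3) = 2/9.
F(2/9) = -1475/729, F'(2/9) = -169/27, so y(3) = (2/9) - (-1475/729)/(-169/27) = -461/4563.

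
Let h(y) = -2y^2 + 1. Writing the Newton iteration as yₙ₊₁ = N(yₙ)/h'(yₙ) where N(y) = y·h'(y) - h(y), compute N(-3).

h'(y) = -4y.
N(y) = y·h'(y) - h(y) = y·(-4y) - (-2y^2 + 1) = -2y^2 - 1.
N(-3) = -19.

-19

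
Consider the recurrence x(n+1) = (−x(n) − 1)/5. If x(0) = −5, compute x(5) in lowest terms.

−516/3125

x(1) = (−(−5) − 1)/5 = 4/5.
x(2) = (−(4/5) − 1)/5 = −9/25.
x(3) = (−(−9/25) − 1)/5 = −16/125.
x(4) = (−(−16/125) − 1)/5 = −109/625.
x(5) = (−(−109/625) − 1)/5 = −516/3125.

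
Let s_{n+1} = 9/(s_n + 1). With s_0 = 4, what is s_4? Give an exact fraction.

s_1 = 9/(4 + 1) = 9/5.
s_2 = 9/(9/5 + 1) = 45/14.
s_3 = 9/(45/14 + 1) = 126/59.
s_4 = 9/(126/59 + 1) = 531/185.

531/185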